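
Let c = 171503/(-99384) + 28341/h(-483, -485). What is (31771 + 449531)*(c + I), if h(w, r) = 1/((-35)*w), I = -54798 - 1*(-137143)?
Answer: 93175989177647889/404 ≈ 2.3063e+14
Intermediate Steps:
I = 82345 (I = -54798 + 137143 = 82345)
h(w, r) = -1/(35*w)
c = 1161349558337/2424 (c = 171503/(-99384) + 28341/((-1/35/(-483))) = 171503*(-1/99384) + 28341/((-1/35*(-1/483))) = -4183/2424 + 28341/(1/16905) = -4183/2424 + 28341*16905 = -4183/2424 + 479104605 = 1161349558337/2424 ≈ 4.7910e+8)
(31771 + 449531)*(c + I) = (31771 + 449531)*(1161349558337/2424 + 82345) = 481302*(1161549162617/2424) = 93175989177647889/404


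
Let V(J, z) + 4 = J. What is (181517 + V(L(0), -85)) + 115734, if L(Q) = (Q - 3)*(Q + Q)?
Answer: 297247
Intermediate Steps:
L(Q) = 2*Q*(-3 + Q) (L(Q) = (-3 + Q)*(2*Q) = 2*Q*(-3 + Q))
V(J, z) = -4 + J
(181517 + V(L(0), -85)) + 115734 = (181517 + (-4 + 2*0*(-3 + 0))) + 115734 = (181517 + (-4 + 2*0*(-3))) + 115734 = (181517 + (-4 + 0)) + 115734 = (181517 - 4) + 115734 = 181513 + 115734 = 297247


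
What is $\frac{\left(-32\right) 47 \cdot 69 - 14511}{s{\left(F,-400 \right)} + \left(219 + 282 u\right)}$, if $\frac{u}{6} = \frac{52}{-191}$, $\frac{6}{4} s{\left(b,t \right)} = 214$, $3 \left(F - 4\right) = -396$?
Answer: $\frac{67778451}{56717} \approx 1195.0$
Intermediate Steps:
$F = -128$ ($F = 4 + \frac{1}{3} \left(-396\right) = 4 - 132 = -128$)
$s{\left(b,t \right)} = \frac{428}{3}$ ($s{\left(b,t \right)} = \frac{2}{3} \cdot 214 = \frac{428}{3}$)
$u = - \frac{312}{191}$ ($u = 6 \frac{52}{-191} = 6 \cdot 52 \left(- \frac{1}{191}\right) = 6 \left(- \frac{52}{191}\right) = - \frac{312}{191} \approx -1.6335$)
$\frac{\left(-32\right) 47 \cdot 69 - 14511}{s{\left(F,-400 \right)} + \left(219 + 282 u\right)} = \frac{\left(-32\right) 47 \cdot 69 - 14511}{\frac{428}{3} + \left(219 + 282 \left(- \frac{312}{191}\right)\right)} = \frac{\left(-1504\right) 69 - 14511}{\frac{428}{3} + \left(219 - \frac{87984}{191}\right)} = \frac{-103776 - 14511}{\frac{428}{3} - \frac{46155}{191}} = - \frac{118287}{- \frac{56717}{573}} = \left(-118287\right) \left(- \frac{573}{56717}\right) = \frac{67778451}{56717}$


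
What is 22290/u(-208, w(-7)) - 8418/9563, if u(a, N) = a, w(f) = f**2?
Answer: -107455107/994552 ≈ -108.04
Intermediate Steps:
22290/u(-208, w(-7)) - 8418/9563 = 22290/(-208) - 8418/9563 = 22290*(-1/208) - 8418*1/9563 = -11145/104 - 8418/9563 = -107455107/994552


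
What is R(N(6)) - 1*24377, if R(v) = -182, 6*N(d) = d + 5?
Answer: -24559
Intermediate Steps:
N(d) = ⅚ + d/6 (N(d) = (d + 5)/6 = (5 + d)/6 = ⅚ + d/6)
R(N(6)) - 1*24377 = -182 - 1*24377 = -182 - 24377 = -24559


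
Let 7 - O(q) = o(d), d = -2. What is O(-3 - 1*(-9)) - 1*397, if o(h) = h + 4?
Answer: -392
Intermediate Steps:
o(h) = 4 + h
O(q) = 5 (O(q) = 7 - (4 - 2) = 7 - 1*2 = 7 - 2 = 5)
O(-3 - 1*(-9)) - 1*397 = 5 - 1*397 = 5 - 397 = -392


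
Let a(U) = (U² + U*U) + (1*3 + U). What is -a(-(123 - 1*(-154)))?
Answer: -153184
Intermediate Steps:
a(U) = 3 + U + 2*U² (a(U) = (U² + U²) + (3 + U) = 2*U² + (3 + U) = 3 + U + 2*U²)
-a(-(123 - 1*(-154))) = -(3 - (123 - 1*(-154)) + 2*(-(123 - 1*(-154)))²) = -(3 - (123 + 154) + 2*(-(123 + 154))²) = -(3 - 1*277 + 2*(-1*277)²) = -(3 - 277 + 2*(-277)²) = -(3 - 277 + 2*76729) = -(3 - 277 + 153458) = -1*153184 = -153184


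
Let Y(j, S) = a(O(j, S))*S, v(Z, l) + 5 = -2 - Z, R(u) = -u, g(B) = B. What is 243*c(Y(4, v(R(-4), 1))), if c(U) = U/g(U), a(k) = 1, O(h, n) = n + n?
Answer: 243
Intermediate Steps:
O(h, n) = 2*n
v(Z, l) = -7 - Z (v(Z, l) = -5 + (-2 - Z) = -7 - Z)
Y(j, S) = S (Y(j, S) = 1*S = S)
c(U) = 1 (c(U) = U/U = 1)
243*c(Y(4, v(R(-4), 1))) = 243*1 = 243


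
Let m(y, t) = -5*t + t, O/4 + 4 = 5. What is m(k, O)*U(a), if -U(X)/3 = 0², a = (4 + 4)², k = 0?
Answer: 0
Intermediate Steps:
O = 4 (O = -16 + 4*5 = -16 + 20 = 4)
a = 64 (a = 8² = 64)
U(X) = 0 (U(X) = -3*0² = -3*0 = 0)
m(y, t) = -4*t
m(k, O)*U(a) = -4*4*0 = -16*0 = 0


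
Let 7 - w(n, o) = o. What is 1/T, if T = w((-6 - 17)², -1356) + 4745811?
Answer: 1/4747174 ≈ 2.1065e-7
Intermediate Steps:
w(n, o) = 7 - o
T = 4747174 (T = (7 - 1*(-1356)) + 4745811 = (7 + 1356) + 4745811 = 1363 + 4745811 = 4747174)
1/T = 1/4747174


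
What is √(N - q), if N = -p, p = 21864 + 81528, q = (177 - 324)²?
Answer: 3*I*√13889 ≈ 353.55*I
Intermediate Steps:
q = 21609 (q = (-147)² = 21609)
p = 103392
N = -103392 (N = -1*103392 = -103392)
√(N - q) = √(-103392 - 1*21609) = √(-103392 - 21609) = √(-125001) = 3*I*√13889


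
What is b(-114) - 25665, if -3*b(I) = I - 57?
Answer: -25608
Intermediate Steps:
b(I) = 19 - I/3 (b(I) = -(I - 57)/3 = -(-57 + I)/3 = 19 - I/3)
b(-114) - 25665 = (19 - ⅓*(-114)) - 25665 = (19 + 38) - 25665 = 57 - 25665 = -25608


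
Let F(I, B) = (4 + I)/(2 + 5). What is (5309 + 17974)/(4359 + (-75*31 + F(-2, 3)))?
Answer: 162981/14240 ≈ 11.445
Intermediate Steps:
F(I, B) = 4/7 + I/7 (F(I, B) = (4 + I)/7 = (4 + I)*(⅐) = 4/7 + I/7)
(5309 + 17974)/(4359 + (-75*31 + F(-2, 3))) = (5309 + 17974)/(4359 + (-75*31 + (4/7 + (⅐)*(-2)))) = 23283/(4359 + (-2325 + (4/7 - 2/7))) = 23283/(4359 + (-2325 + 2/7)) = 23283/(4359 - 16273/7) = 23283/(14240/7) = 23283*(7/14240) = 162981/14240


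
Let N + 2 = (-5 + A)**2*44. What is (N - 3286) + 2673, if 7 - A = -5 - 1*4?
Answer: 4709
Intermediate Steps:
A = 16 (A = 7 - (-5 - 1*4) = 7 - (-5 - 4) = 7 - 1*(-9) = 7 + 9 = 16)
N = 5322 (N = -2 + (-5 + 16)**2*44 = -2 + 11**2*44 = -2 + 121*44 = -2 + 5324 = 5322)
(N - 3286) + 2673 = (5322 - 3286) + 2673 = 2036 + 2673 = 4709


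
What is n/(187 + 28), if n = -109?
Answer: -109/215 ≈ -0.50698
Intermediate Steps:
n/(187 + 28) = -109/(187 + 28) = -109/215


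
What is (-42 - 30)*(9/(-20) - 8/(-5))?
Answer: -414/5 ≈ -82.800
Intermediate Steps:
(-42 - 30)*(9/(-20) - 8/(-5)) = -72*(9*(-1/20) - (-1)*8/5) = -72*(-9/20 - 1*(-8/5)) = -72*(-9/20 + 8/5) = -72*23/20 = -414/5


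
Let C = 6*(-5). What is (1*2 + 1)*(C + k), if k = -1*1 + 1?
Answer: -90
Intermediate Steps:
C = -30
k = 0 (k = -1 + 1 = 0)
(1*2 + 1)*(C + k) = (1*2 + 1)*(-30 + 0) = (2 + 1)*(-30) = 3*(-30) = -90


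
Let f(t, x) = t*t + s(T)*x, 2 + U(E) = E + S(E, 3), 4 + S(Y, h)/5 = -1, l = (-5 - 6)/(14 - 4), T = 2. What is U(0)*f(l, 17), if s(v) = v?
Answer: -95067/100 ≈ -950.67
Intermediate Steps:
l = -11/10 ≈ -1.1000
S(Y, h) = -25 (S(Y, h) = -20 + 5*(-1) = -20 - 5 = -25)
U(E) = -27 + E (U(E) = -2 + (E - 25) = -2 + (-25 + E) = -27 + E)
f(t, x) = t² + 2*x (f(t, x) = t*t + 2*x = t² + 2*x)
U(0)*f(l, 17) = (-27 + 0)*((-11/10)² + 2*17) = -27*(121/100 + 34) = -27*3521/100 = -95067/100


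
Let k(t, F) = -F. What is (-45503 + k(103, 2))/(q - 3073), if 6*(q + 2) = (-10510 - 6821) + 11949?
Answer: 45505/3972 ≈ 11.456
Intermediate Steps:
q = -899 (q = -2 + ((-10510 - 6821) + 11949)/6 = -2 + (-17331 + 11949)/6 = -2 + (1/6)*(-5382) = -2 - 897 = -899)
(-45503 + k(103, 2))/(q - 3073) = (-45503 - 1*2)/(-899 - 3073) = (-45503 - 2)/(-3972) = -45505*(-1/3972) = 45505/3972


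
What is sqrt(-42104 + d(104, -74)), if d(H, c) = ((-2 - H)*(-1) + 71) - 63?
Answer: I*sqrt(41990) ≈ 204.91*I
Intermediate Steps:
d(H, c) = 10 + H (d(H, c) = ((2 + H) + 71) - 63 = (73 + H) - 63 = 10 + H)
sqrt(-42104 + d(104, -74)) = sqrt(-42104 + (10 + 104)) = sqrt(-42104 + 114) = sqrt(-41990) = I*sqrt(41990)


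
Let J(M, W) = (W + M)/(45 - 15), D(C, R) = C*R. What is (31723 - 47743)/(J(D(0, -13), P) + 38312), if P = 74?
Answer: -240300/574717 ≈ -0.41812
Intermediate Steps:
J(M, W) = M/30 + W/30 (J(M, W) = (M + W)/30 = (M + W)*(1/30) = M/30 + W/30)
(31723 - 47743)/(J(D(0, -13), P) + 38312) = (31723 - 47743)/(((0*(-13))/30 + (1/30)*74) + 38312) = -16020/(((1/30)*0 + 37/15) + 38312) = -16020/((0 + 37/15) + 38312) = -16020/(37/15 + 38312) = -16020/574717/15 = -16020*15/574717 = -240300/574717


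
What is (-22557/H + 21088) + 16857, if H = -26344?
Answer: 999645637/26344 ≈ 37946.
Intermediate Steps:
(-22557/H + 21088) + 16857 = (-22557/(-26344) + 21088) + 16857 = (-22557*(-1/26344) + 21088) + 16857 = (22557/26344 + 21088) + 16857 = 555564829/26344 + 16857 = 999645637/26344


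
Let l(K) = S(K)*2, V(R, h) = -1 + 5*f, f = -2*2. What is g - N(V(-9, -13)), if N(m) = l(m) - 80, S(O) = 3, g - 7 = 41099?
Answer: 41180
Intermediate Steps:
g = 41106 (g = 7 + 41099 = 41106)
f = -4
V(R, h) = -21 (V(R, h) = -1 + 5*(-4) = -1 - 20 = -21)
l(K) = 6 (l(K) = 3*2 = 6)
N(m) = -74 (N(m) = 6 - 80 = -74)
g - N(V(-9, -13)) = 41106 - 1*(-74) = 41106 + 74 = 41180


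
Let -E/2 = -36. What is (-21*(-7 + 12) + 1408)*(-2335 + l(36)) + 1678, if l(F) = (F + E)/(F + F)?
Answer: -6077745/2 ≈ -3.0389e+6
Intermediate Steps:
E = 72 (E = -2*(-36) = 72)
l(F) = (72 + F)/(2*F) (l(F) = (F + 72)/(F + F) = (72 + F)/((2*F)) = (72 + F)*(1/(2*F)) = (72 + F)/(2*F))
(-21*(-7 + 12) + 1408)*(-2335 + l(36)) + 1678 = (-21*(-7 + 12) + 1408)*(-2335 + (1/2)*(72 + 36)/36) + 1678 = (-21*5 + 1408)*(-2335 + (1/2)*(1/36)*108) + 1678 = (-105 + 1408)*(-2335 + 3/2) + 1678 = 1303*(-4667/2) + 1678 = -6081101/2 + 1678 = -6077745/2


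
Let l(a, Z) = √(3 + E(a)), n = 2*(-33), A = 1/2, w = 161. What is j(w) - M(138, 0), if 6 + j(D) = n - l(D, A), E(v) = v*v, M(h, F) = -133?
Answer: 61 - 2*√6481 ≈ -100.01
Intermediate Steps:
A = ½ ≈ 0.50000
E(v) = v²
n = -66
l(a, Z) = √(3 + a²)
j(D) = -72 - √(3 + D²) (j(D) = -6 + (-66 - √(3 + D²)) = -72 - √(3 + D²))
j(w) - M(138, 0) = (-72 - √(3 + 161²)) - 1*(-133) = (-72 - √(3 + 25921)) + 133 = (-72 - √25924) + 133 = (-72 - 2*√6481) + 133 = 61 - 2*√6481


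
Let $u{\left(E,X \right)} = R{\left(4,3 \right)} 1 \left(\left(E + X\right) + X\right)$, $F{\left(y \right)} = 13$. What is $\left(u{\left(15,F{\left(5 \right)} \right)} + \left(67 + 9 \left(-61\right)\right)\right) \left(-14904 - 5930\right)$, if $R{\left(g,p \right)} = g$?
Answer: $6625212$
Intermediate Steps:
$u{\left(E,X \right)} = 4 E + 8 X$ ($u{\left(E,X \right)} = 4 \cdot 1 \left(\left(E + X\right) + X\right) = 4 \left(E + 2 X\right) = 4 E + 8 X$)
$\left(u{\left(15,F{\left(5 \right)} \right)} + \left(67 + 9 \left(-61\right)\right)\right) \left(-14904 - 5930\right) = \left(\left(4 \cdot 15 + 8 \cdot 13\right) + \left(67 + 9 \left(-61\right)\right)\right) \left(-14904 - 5930\right) = \left(\left(60 + 104\right) + \left(67 - 549\right)\right) \left(-20834\right) = \left(164 - 482\right) \left(-20834\right) = \left(-318\right) \left(-20834\right) = 6625212$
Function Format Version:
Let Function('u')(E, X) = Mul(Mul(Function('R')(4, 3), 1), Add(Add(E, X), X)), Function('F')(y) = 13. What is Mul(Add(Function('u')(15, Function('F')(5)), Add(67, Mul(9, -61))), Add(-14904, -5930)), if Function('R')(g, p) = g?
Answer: 6625212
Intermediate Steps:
Function('u')(E, X) = Add(Mul(4, E), Mul(8, X)) (Function('u')(E, X) = Mul(Mul(4, 1), Add(Add(E, X), X)) = Mul(4, Add(E, Mul(2, X))) = Add(Mul(4, E), Mul(8, X)))
Mul(Add(Function('u')(15, Function('F')(5)), Add(67, Mul(9, -61))), Add(-14904, -5930)) = Mul(Add(Add(Mul(4, 15), Mul(8, 13)), Add(67, Mul(9, -61))), Add(-14904, -5930)) = Mul(Add(Add(60, 104), Add(67, -549)), -20834) = Mul(Add(164, -482), -20834) = Mul(-318, -20834) = 6625212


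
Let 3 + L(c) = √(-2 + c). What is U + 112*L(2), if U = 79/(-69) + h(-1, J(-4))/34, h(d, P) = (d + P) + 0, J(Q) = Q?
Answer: -791287/2346 ≈ -337.29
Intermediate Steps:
h(d, P) = P + d (h(d, P) = (P + d) + 0 = P + d)
L(c) = -3 + √(-2 + c)
U = -3031/2346 (U = 79/(-69) + (-4 - 1)/34 = 79*(-1/69) - 5*1/34 = -79/69 - 5/34 = -3031/2346 ≈ -1.2920)
U + 112*L(2) = -3031/2346 + 112*(-3 + √(-2 + 2)) = -3031/2346 + 112*(-3 + √0) = -3031/2346 + 112*(-3 + 0) = -3031/2346 + 112*(-3) = -3031/2346 - 336 = -791287/2346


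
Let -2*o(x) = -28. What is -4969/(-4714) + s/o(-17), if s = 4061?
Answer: 4803280/16499 ≈ 291.13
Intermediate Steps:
o(x) = 14 (o(x) = -½*(-28) = 14)
-4969/(-4714) + s/o(-17) = -4969/(-4714) + 4061/14 = -4969*(-1/4714) + 4061*(1/14) = 4969/4714 + 4061/14 = 4803280/16499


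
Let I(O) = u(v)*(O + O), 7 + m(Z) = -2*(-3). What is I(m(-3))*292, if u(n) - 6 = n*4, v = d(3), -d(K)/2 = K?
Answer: 10512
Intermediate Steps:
d(K) = -2*K
v = -6 (v = -2*3 = -6)
m(Z) = -1 (m(Z) = -7 - 2*(-3) = -7 + 6 = -1)
u(n) = 6 + 4*n (u(n) = 6 + n*4 = 6 + 4*n)
I(O) = -36*O (I(O) = (6 + 4*(-6))*(O + O) = (6 - 24)*(2*O) = -36*O)
I(m(-3))*292 = -36*(-1)*292 = 36*292 = 10512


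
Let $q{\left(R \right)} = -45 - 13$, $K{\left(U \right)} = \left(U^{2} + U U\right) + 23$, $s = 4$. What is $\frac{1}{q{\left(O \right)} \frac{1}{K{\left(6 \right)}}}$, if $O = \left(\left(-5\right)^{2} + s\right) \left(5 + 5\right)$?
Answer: $- \frac{95}{58} \approx -1.6379$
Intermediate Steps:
$K{\left(U \right)} = 23 + 2 U^{2}$ ($K{\left(U \right)} = \left(U^{2} + U^{2}\right) + 23 = 2 U^{2} + 23 = 23 + 2 U^{2}$)
$O = 290$ ($O = \left(\left(-5\right)^{2} + 4\right) \left(5 + 5\right) = \left(25 + 4\right) 10 = 29 \cdot 10 = 290$)
$q{\left(R \right)} = -58$
$\frac{1}{q{\left(O \right)} \frac{1}{K{\left(6 \right)}}} = \frac{1}{\left(-58\right) \frac{1}{23 + 2 \cdot 6^{2}}} = \frac{1}{\left(-58\right) \frac{1}{23 + 2 \cdot 36}} = \frac{1}{\left(-58\right) \frac{1}{23 + 72}} = \frac{1}{\left(-58\right) \frac{1}{95}} = \frac{1}{- \frac{58}{95}} = - \frac{95}{58}$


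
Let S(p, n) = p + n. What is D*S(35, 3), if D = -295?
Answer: -11210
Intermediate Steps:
S(p, n) = n + p
D*S(35, 3) = -295*(3 + 35) = -295*38 = -11210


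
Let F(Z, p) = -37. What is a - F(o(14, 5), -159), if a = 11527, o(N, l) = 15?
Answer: 11564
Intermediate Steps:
a - F(o(14, 5), -159) = 11527 - 1*(-37) = 11527 + 37 = 11564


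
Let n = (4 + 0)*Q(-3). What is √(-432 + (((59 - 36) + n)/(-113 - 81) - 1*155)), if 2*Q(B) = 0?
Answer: I*√22096794/194 ≈ 24.231*I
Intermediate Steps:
Q(B) = 0 (Q(B) = (½)*0 = 0)
n = 0 (n = (4 + 0)*0 = 4*0 = 0)
√(-432 + (((59 - 36) + n)/(-113 - 81) - 1*155)) = √(-432 + (((59 - 36) + 0)/(-113 - 81) - 1*155)) = √(-432 + ((23 + 0)/(-194) - 155)) = √(-432 + (23*(-1/194) - 155)) = √(-432 + (-23/194 - 155)) = √(-432 - 30093/194) = √(-113901/194) = I*√22096794/194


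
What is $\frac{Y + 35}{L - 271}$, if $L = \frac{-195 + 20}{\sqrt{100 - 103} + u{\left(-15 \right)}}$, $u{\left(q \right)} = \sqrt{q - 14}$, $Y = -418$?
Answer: $\frac{9958}{7046 - 175 i \sqrt{29} + 175 i \sqrt{3}} \approx 1.4017 + 0.12718 i$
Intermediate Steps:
$u{\left(q \right)} = \sqrt{-14 + q}$
$L = - \frac{175}{i \sqrt{3} + i \sqrt{29}}$ ($L = \frac{-195 + 20}{\sqrt{100 - 103} + \sqrt{-14 - 15}} = - \frac{175}{\sqrt{-3} + \sqrt{-29}} = - \frac{175}{i \sqrt{3} + i \sqrt{29}} \approx 24.588 i$)
$\frac{Y + 35}{L - 271} = \frac{-418 + 35}{\frac{175 i \left(\sqrt{29} - \sqrt{3}\right)}{26} - 271} = - \frac{383}{-271 + \frac{175 i \left(\sqrt{29} - \sqrt{3}\right)}{26}}$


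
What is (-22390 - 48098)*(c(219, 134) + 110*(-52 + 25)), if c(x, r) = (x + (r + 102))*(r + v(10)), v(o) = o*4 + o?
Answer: -5691906000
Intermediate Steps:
v(o) = 5*o (v(o) = 4*o + o = 5*o)
c(x, r) = (50 + r)*(102 + r + x) (c(x, r) = (x + (r + 102))*(r + 5*10) = (x + (102 + r))*(r + 50) = (102 + r + x)*(50 + r) = (50 + r)*(102 + r + x))
(-22390 - 48098)*(c(219, 134) + 110*(-52 + 25)) = (-22390 - 48098)*((5100 + 134**2 + 50*219 + 152*134 + 134*219) + 110*(-52 + 25)) = -70488*((5100 + 17956 + 10950 + 20368 + 29346) + 110*(-27)) = -70488*(83720 - 2970) = -70488*80750 = -5691906000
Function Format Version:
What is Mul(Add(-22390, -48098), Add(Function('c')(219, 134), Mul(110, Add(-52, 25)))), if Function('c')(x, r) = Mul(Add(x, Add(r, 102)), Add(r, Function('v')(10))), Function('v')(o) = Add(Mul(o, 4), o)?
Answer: -5691906000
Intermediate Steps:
Function('v')(o) = Mul(5, o) (Function('v')(o) = Add(Mul(4, o), o) = Mul(5, o))
Function('c')(x, r) = Mul(Add(50, r), Add(102, r, x)) (Function('c')(x, r) = Mul(Add(x, Add(r, 102)), Add(r, Mul(5, 10))) = Mul(Add(x, Add(102, r)), Add(r, 50)) = Mul(Add(102, r, x), Add(50, r)) = Mul(Add(50, r), Add(102, r, x)))
Mul(Add(-22390, -48098), Add(Function('c')(219, 134), Mul(110, Add(-52, 25)))) = Mul(Add(-22390, -48098), Add(Add(5100, Pow(134, 2), Mul(50, 219), Mul(152, 134), Mul(134, 219)), Mul(110, Add(-52, 25)))) = Mul(-70488, Add(Add(5100, 17956, 10950, 20368, 29346), Mul(110, -27))) = Mul(-70488, Add(83720, -2970)) = Mul(-70488, 80750) = -5691906000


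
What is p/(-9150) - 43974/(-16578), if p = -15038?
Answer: 6033908/1404525 ≈ 4.2961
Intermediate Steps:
p/(-9150) - 43974/(-16578) = -15038/(-9150) - 43974/(-16578) = -15038*(-1/9150) - 43974*(-1/16578) = 7519/4575 + 2443/921 = 6033908/1404525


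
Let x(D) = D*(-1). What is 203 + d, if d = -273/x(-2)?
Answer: 133/2 ≈ 66.500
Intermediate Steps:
x(D) = -D
d = -273/2 (d = -273/((-1*(-2))) = -273/2 ≈ -136.50)
203 + d = 203 - 273/2 = 133/2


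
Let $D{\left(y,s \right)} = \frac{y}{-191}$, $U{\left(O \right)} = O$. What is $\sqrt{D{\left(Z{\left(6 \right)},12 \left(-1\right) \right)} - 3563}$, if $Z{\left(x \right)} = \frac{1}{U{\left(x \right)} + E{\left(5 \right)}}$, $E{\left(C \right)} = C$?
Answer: $\frac{2 i \sqrt{3931950066}}{2101} \approx 59.691 i$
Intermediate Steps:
$Z{\left(x \right)} = \frac{1}{5 + x}$ ($Z{\left(x \right)} = \frac{1}{x + 5} = \frac{1}{5 + x}$)
$D{\left(y,s \right)} = - \frac{y}{191}$ ($D{\left(y,s \right)} = y \left(- \frac{1}{191}\right) = - \frac{y}{191}$)
$\sqrt{D{\left(Z{\left(6 \right)},12 \left(-1\right) \right)} - 3563} = \sqrt{- \frac{1}{191 \left(5 + 6\right)} - 3563} = \sqrt{- \frac{1}{191 \cdot 11} - 3563} = \sqrt{\left(- \frac{1}{191}\right) \frac{1}{11} - 3563} = \sqrt{- \frac{1}{2101} - 3563} = \sqrt{- \frac{7485864}{2101}} = \frac{2 i \sqrt{3931950066}}{2101}$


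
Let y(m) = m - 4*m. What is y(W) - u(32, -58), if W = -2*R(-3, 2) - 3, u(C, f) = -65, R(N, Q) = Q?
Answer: 86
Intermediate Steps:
W = -7 (W = -2*2 - 3 = -4 - 3 = -7)
y(m) = -3*m
y(W) - u(32, -58) = -3*(-7) - 1*(-65) = 21 + 65 = 86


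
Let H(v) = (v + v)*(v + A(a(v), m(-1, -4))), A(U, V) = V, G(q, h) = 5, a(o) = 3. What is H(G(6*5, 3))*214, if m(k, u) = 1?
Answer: 12840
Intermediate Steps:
H(v) = 2*v*(1 + v) (H(v) = (v + v)*(v + 1) = (2*v)*(1 + v) = 2*v*(1 + v))
H(G(6*5, 3))*214 = (2*5*(1 + 5))*214 = (2*5*6)*214 = 60*214 = 12840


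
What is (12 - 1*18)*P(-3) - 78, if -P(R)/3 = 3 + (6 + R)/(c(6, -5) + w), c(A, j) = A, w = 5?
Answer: -210/11 ≈ -19.091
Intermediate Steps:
P(R) = -117/11 - 3*R/11 (P(R) = -3*(3 + (6 + R)/(6 + 5)) = -3*(3 + (6 + R)/11) = -3*(3 + (6 + R)*(1/11)) = -3*(3 + (6/11 + R/11)) = -3*(39/11 + R/11) = -117/11 - 3*R/11)
(12 - 1*18)*P(-3) - 78 = (12 - 1*18)*(-117/11 - 3/11*(-3)) - 78 = (12 - 18)*(-117/11 + 9/11) - 78 = -6*(-108/11) - 78 = 648/11 - 78 = -210/11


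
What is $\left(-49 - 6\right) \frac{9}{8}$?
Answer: $- \frac{495}{8} \approx -61.875$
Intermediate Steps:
$\left(-49 - 6\right) \frac{9}{8} = - 55 \cdot 9 \cdot \frac{1}{8} = \left(-55\right) \frac{9}{8} = - \frac{495}{8}$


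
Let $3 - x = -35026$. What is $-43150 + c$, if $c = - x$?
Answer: $-78179$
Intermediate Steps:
$x = 35029$ ($x = 3 - -35026 = 3 + 35026 = 35029$)
$c = -35029$ ($c = \left(-1\right) 35029 = -35029$)
$-43150 + c = -43150 - 35029 = -78179$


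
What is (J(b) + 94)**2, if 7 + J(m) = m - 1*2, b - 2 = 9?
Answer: 9216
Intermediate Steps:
b = 11 (b = 2 + 9 = 11)
J(m) = -9 + m (J(m) = -7 + (m - 1*2) = -7 + (m - 2) = -7 + (-2 + m) = -9 + m)
(J(b) + 94)**2 = ((-9 + 11) + 94)**2 = (2 + 94)**2 = 96**2 = 9216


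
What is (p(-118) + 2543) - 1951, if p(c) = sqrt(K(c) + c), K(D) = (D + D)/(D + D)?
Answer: 592 + 3*I*sqrt(13) ≈ 592.0 + 10.817*I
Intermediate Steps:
K(D) = 1 (K(D) = (2*D)/((2*D)) = (2*D)*(1/(2*D)) = 1)
p(c) = sqrt(1 + c)
(p(-118) + 2543) - 1951 = (sqrt(1 - 118) + 2543) - 1951 = (sqrt(-117) + 2543) - 1951 = (3*I*sqrt(13) + 2543) - 1951 = (2543 + 3*I*sqrt(13)) - 1951 = 592 + 3*I*sqrt(13)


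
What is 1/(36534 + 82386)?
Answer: 1/118920 ≈ 8.4090e-6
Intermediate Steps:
1/(36534 + 82386) = 1/118920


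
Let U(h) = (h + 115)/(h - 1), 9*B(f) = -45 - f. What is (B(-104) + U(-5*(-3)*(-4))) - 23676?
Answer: -12995020/549 ≈ -23670.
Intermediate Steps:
B(f) = -5 - f/9 (B(f) = (-45 - f)/9 = -5 - f/9)
U(h) = (115 + h)/(-1 + h)
(B(-104) + U(-5*(-3)*(-4))) - 23676 = ((-5 - ⅑*(-104)) + (115 - 5*(-3)*(-4))/(-1 - 5*(-3)*(-4))) - 23676 = ((-5 + 104/9) + (115 + 15*(-4))/(-1 + 15*(-4))) - 23676 = (59/9 + (115 - 60)/(-1 - 60)) - 23676 = (59/9 + 55/(-61)) - 23676 = (59/9 - 1/61*55) - 23676 = (59/9 - 55/61) - 23676 = 3104/549 - 23676 = -12995020/549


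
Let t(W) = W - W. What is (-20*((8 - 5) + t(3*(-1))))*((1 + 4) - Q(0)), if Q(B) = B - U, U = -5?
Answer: 0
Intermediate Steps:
t(W) = 0
Q(B) = 5 + B (Q(B) = B - 1*(-5) = B + 5 = 5 + B)
(-20*((8 - 5) + t(3*(-1))))*((1 + 4) - Q(0)) = (-20*((8 - 5) + 0))*((1 + 4) - (5 + 0)) = (-20*(3 + 0))*(5 - 1*5) = (-20*3)*(5 - 5) = -60*0 = 0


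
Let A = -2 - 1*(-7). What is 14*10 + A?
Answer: 145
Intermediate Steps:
A = 5 (A = -2 + 7 = 5)
14*10 + A = 14*10 + 5 = 140 + 5 = 145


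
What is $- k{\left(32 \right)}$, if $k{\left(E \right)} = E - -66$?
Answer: $-98$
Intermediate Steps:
$k{\left(E \right)} = 66 + E$ ($k{\left(E \right)} = E + 66 = 66 + E$)
$- k{\left(32 \right)} = - (66 + 32) = \left(-1\right) 98 = -98$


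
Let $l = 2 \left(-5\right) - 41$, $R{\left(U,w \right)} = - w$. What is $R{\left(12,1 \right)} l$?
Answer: $51$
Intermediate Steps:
$l = -51$ ($l = -10 - 41 = -51$)
$R{\left(12,1 \right)} l = \left(-1\right) 1 \left(-51\right) = \left(-1\right) \left(-51\right) = 51$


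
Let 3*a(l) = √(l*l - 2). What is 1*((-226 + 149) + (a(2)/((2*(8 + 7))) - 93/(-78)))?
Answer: -1971/26 + √2/90 ≈ -75.792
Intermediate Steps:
a(l) = √(-2 + l²)/3 (a(l) = √(l*l - 2)/3 = √(l² - 2)/3 = √(-2 + l²)/3)
1*((-226 + 149) + (a(2)/((2*(8 + 7))) - 93/(-78))) = 1*((-226 + 149) + ((√(-2 + 2²)/3)/((2*(8 + 7))) - 93/(-78))) = 1*(-77 + ((√(-2 + 4)/3)/((2*15)) - 93*(-1/78))) = 1*(-77 + ((√2/3)/30 + 31/26)) = 1*(-77 + ((√2/3)*(1/30) + 31/26)) = 1*(-77 + (√2/90 + 31/26)) = 1*(-77 + (31/26 + √2/90)) = 1*(-1971/26 + √2/90) = -1971/26 + √2/90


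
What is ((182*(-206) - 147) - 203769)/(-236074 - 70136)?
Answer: 120704/153105 ≈ 0.78837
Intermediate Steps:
((182*(-206) - 147) - 203769)/(-236074 - 70136) = ((-37492 - 147) - 203769)/(-306210) = (-37639 - 203769)*(-1/306210) = -241408*(-1/306210) = 120704/153105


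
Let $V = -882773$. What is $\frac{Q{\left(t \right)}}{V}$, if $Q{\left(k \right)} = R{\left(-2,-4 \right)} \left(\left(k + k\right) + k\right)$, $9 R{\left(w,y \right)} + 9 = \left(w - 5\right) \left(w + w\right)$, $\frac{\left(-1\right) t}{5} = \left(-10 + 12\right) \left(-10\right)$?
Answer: $- \frac{1900}{2648319} \approx -0.00071744$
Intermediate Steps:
$t = 100$ ($t = - 5 \left(-10 + 12\right) \left(-10\right) = - 5 \cdot 2 \left(-10\right) = \left(-5\right) \left(-20\right) = 100$)
$R{\left(w,y \right)} = -1 + \frac{2 w \left(-5 + w\right)}{9}$ ($R{\left(w,y \right)} = -1 + \frac{\left(w - 5\right) \left(w + w\right)}{9} = -1 + \frac{\left(-5 + w\right) 2 w}{9} = -1 + \frac{2 w \left(-5 + w\right)}{9}$)
$Q{\left(k \right)} = \frac{19 k}{3}$ ($Q{\left(k \right)} = \left(-1 - - \frac{20}{9} + \frac{2 \left(-2\right)^{2}}{9}\right) \left(\left(k + k\right) + k\right) = \left(-1 + \frac{20}{9} + \frac{2}{9} \cdot 4\right) \left(2 k + k\right) = \left(-1 + \frac{20}{9} + \frac{8}{9}\right) 3 k = \frac{19 \cdot 3 k}{9} = \frac{19 k}{3}$)
$\frac{Q{\left(t \right)}}{V} = \frac{\frac{19}{3} \cdot 100}{-882773} = \frac{1900}{3} \left(- \frac{1}{882773}\right) = - \frac{1900}{2648319}$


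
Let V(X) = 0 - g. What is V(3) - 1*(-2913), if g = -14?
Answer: 2927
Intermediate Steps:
V(X) = 14 (V(X) = 0 - 1*(-14) = 0 + 14 = 14)
V(3) - 1*(-2913) = 14 - 1*(-2913) = 14 + 2913 = 2927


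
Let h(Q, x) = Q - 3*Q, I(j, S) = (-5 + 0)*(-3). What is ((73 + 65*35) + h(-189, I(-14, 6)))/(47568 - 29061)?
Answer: 2726/18507 ≈ 0.14730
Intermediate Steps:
I(j, S) = 15 (I(j, S) = -5*(-3) = 15)
h(Q, x) = -2*Q
((73 + 65*35) + h(-189, I(-14, 6)))/(47568 - 29061) = ((73 + 65*35) - 2*(-189))/(47568 - 29061) = ((73 + 2275) + 378)/18507 = (2348 + 378)*(1/18507) = 2726*(1/18507) = 2726/18507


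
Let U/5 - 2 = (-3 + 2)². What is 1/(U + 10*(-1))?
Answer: ⅕ ≈ 0.20000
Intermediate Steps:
U = 15 (U = 10 + 5*(-3 + 2)² = 10 + 5*(-1)² = 10 + 5*1 = 10 + 5 = 15)
1/(U + 10*(-1)) = 1/(15 + 10*(-1)) = 1/(15 - 10) = 1/5 = ⅕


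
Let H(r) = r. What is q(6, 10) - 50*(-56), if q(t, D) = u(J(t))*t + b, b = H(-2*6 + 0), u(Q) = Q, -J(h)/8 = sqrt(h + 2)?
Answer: 2788 - 96*sqrt(2) ≈ 2652.2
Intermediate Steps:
J(h) = -8*sqrt(2 + h) (J(h) = -8*sqrt(h + 2) = -8*sqrt(2 + h))
b = -12 (b = -2*6 + 0 = -12 + 0 = -12)
q(t, D) = -12 - 8*t*sqrt(2 + t) (q(t, D) = (-8*sqrt(2 + t))*t - 12 = -8*t*sqrt(2 + t) - 12 = -12 - 8*t*sqrt(2 + t))
q(6, 10) - 50*(-56) = (-12 - 8*6*sqrt(2 + 6)) - 50*(-56) = (-12 - 8*6*sqrt(8)) + 2800 = (-12 - 8*6*2*sqrt(2)) + 2800 = (-12 - 96*sqrt(2)) + 2800 = 2788 - 96*sqrt(2)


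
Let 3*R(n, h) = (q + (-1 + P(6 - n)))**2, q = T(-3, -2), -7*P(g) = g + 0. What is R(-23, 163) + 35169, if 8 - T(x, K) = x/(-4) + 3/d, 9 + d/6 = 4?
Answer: 689344227/19600 ≈ 35171.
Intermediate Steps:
P(g) = -g/7 (P(g) = -(g + 0)/7 = -g/7)
d = -30 (d = -54 + 6*4 = -54 + 24 = -30)
T(x, K) = 81/10 + x/4 (T(x, K) = 8 - (x/(-4) + 3/(-30)) = 8 - (x*(-1/4) + 3*(-1/30)) = 8 - (-x/4 - 1/10) = 8 - (-1/10 - x/4) = 8 + (1/10 + x/4) = 81/10 + x/4)
q = 147/20 (q = 81/10 + (1/4)*(-3) = 81/10 - 3/4 = 147/20 ≈ 7.3500)
R(n, h) = (769/140 + n/7)**2/3 (R(n, h) = (147/20 + (-1 - (6 - n)/7))**2/3 = (147/20 + (-1 + (-6/7 + n/7)))**2/3 = (147/20 + (-13/7 + n/7))**2/3 = (769/140 + n/7)**2/3)
R(-23, 163) + 35169 = (769 + 20*(-23))**2/58800 + 35169 = (769 - 460)**2/58800 + 35169 = (1/58800)*309**2 + 35169 = (1/58800)*95481 + 35169 = 31827/19600 + 35169 = 689344227/19600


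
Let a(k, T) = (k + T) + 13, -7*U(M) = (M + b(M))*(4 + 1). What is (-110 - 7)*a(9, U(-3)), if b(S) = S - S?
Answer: -19773/7 ≈ -2824.7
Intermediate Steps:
b(S) = 0
U(M) = -5*M/7 (U(M) = -(M + 0)*(4 + 1)/7 = -M*5/7 = -5*M/7)
a(k, T) = 13 + T + k (a(k, T) = (T + k) + 13 = 13 + T + k)
(-110 - 7)*a(9, U(-3)) = (-110 - 7)*(13 - 5/7*(-3) + 9) = -117*(13 + 15/7 + 9) = -117*169/7 = -19773/7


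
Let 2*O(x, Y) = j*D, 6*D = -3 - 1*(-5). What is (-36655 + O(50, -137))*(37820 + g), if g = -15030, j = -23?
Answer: -2506364435/3 ≈ -8.3545e+8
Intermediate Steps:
D = ⅓ (D = (-3 - 1*(-5))/6 = (-3 + 5)/6 = (⅙)*2 = ⅓ ≈ 0.33333)
O(x, Y) = -23/6 (O(x, Y) = (-23*⅓)/2 = (½)*(-23/3) = -23/6)
(-36655 + O(50, -137))*(37820 + g) = (-36655 - 23/6)*(37820 - 15030) = -219953/6*22790 = -2506364435/3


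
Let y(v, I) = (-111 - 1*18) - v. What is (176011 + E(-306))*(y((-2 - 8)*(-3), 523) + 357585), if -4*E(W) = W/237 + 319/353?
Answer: 3508794896272929/55774 ≈ 6.2911e+10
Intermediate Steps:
E(W) = -319/1412 - W/948 (E(W) = -(W/237 + 319/353)/4 = -(319/353 + W/237)/4 = -319/1412 - W/948)
y(v, I) = -129 - v (y(v, I) = (-111 - 18) - v = -129 - v)
(176011 + E(-306))*(y((-2 - 8)*(-3), 523) + 357585) = (176011 + (-319/1412 - 1/948*(-306)))*((-129 - (-2 - 8)*(-3)) + 357585) = (176011 + (-319/1412 + 51/158))*((-129 - (-10)*(-3)) + 357585) = (176011 + 10805/111548)*((-129 - 1*30) + 357585) = 19633685833*((-129 - 30) + 357585)/111548 = 19633685833*(-159 + 357585)/111548 = (19633685833/111548)*357426 = 3508794896272929/55774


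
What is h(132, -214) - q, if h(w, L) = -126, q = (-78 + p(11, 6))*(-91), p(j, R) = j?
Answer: -6223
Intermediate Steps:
q = 6097 (q = (-78 + 11)*(-91) = -67*(-91) = 6097)
h(132, -214) - q = -126 - 1*6097 = -126 - 6097 = -6223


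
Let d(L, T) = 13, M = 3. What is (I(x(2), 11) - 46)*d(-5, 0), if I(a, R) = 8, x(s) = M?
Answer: -494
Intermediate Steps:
x(s) = 3
(I(x(2), 11) - 46)*d(-5, 0) = (8 - 46)*13 = -38*13 = -494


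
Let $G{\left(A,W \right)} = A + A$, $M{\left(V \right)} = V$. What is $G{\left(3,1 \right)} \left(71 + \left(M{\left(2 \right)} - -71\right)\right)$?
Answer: $864$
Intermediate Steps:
$G{\left(A,W \right)} = 2 A$
$G{\left(3,1 \right)} \left(71 + \left(M{\left(2 \right)} - -71\right)\right) = 2 \cdot 3 \left(71 + \left(2 - -71\right)\right) = 6 \left(71 + \left(2 + 71\right)\right) = 6 \left(71 + 73\right) = 6 \cdot 144 = 864$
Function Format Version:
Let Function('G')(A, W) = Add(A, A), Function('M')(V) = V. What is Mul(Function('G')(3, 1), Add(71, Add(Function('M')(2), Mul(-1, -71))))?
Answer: 864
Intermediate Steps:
Function('G')(A, W) = Mul(2, A)
Mul(Function('G')(3, 1), Add(71, Add(Function('M')(2), Mul(-1, -71)))) = Mul(Mul(2, 3), Add(71, Add(2, Mul(-1, -71)))) = Mul(6, Add(71, Add(2, 71))) = Mul(6, Add(71, 73)) = Mul(6, 144) = 864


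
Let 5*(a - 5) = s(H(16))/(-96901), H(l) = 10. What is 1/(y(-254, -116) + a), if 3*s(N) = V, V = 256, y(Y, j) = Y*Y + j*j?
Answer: 1453515/113340738899 ≈ 1.2824e-5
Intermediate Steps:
y(Y, j) = Y² + j²
s(N) = 256/3 (s(N) = (⅓)*256 = 256/3)
a = 7267319/1453515 (a = 5 + ((256/3)/(-96901))/5 = 5 + ((256/3)*(-1/96901))/5 = 5 + (⅕)*(-256/290703) = 5 - 256/1453515 = 7267319/1453515 ≈ 4.9998)
1/(y(-254, -116) + a) = 1/(((-254)² + (-116)²) + 7267319/1453515) = 1/((64516 + 13456) + 7267319/1453515) = 1/(77972 + 7267319/1453515) = 1/(113340738899/1453515) = 1453515/113340738899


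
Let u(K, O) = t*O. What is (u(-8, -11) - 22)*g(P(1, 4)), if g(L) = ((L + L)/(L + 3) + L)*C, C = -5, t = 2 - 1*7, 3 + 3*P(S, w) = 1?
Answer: 1430/7 ≈ 204.29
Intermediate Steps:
P(S, w) = -2/3 (P(S, w) = -1 + (1/3)*1 = -1 + 1/3 = -2/3)
t = -5 (t = 2 - 7 = -5)
u(K, O) = -5*O
g(L) = -5*L - 10*L/(3 + L) (g(L) = ((L + L)/(L + 3) + L)*(-5) = ((2*L)/(3 + L) + L)*(-5) = (2*L/(3 + L) + L)*(-5) = (L + 2*L/(3 + L))*(-5) = -5*L - 10*L/(3 + L))
(u(-8, -11) - 22)*g(P(1, 4)) = (-5*(-11) - 22)*(-5*(-2/3)*(5 - 2/3)/(3 - 2/3)) = (55 - 22)*(-5*(-2/3)*13/3/7/3) = 33*(-5*(-2/3)*3/7*13/3) = 33*(130/21) = 1430/7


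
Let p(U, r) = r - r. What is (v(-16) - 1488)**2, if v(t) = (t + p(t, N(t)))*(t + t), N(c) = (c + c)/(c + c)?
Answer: 952576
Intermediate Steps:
N(c) = 1 (N(c) = (2*c)/((2*c)) = (2*c)*(1/(2*c)) = 1)
p(U, r) = 0
v(t) = 2*t**2 (v(t) = (t + 0)*(t + t) = t*(2*t) = 2*t**2)
(v(-16) - 1488)**2 = (2*(-16)**2 - 1488)**2 = (2*256 - 1488)**2 = (512 - 1488)**2 = (-976)**2 = 952576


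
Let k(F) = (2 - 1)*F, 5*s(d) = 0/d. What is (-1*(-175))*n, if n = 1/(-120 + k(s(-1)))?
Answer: -35/24 ≈ -1.4583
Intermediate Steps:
s(d) = 0 (s(d) = (0/d)/5 = (1/5)*0 = 0)
k(F) = F (k(F) = 1*F = F)
n = -1/120 (n = 1/(-120 + 0) = 1/(-120) = -1/120 ≈ -0.0083333)
(-1*(-175))*n = -1*(-175)*(-1/120) = 175*(-1/120) = -35/24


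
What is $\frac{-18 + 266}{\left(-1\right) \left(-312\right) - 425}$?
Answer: $- \frac{248}{113} \approx -2.1947$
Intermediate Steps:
$\frac{-18 + 266}{\left(-1\right) \left(-312\right) - 425} = \frac{248}{312 - 425} = \frac{248}{-113} = 248 \left(- \frac{1}{113}\right) = - \frac{248}{113}$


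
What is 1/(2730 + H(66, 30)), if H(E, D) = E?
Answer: 1/2796 ≈ 0.00035765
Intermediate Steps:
1/(2730 + H(66, 30)) = 1/(2730 + 66) = 1/2796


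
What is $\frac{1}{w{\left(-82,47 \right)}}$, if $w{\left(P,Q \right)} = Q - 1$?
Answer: $\frac{1}{46} \approx 0.021739$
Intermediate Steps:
$w{\left(P,Q \right)} = -1 + Q$ ($w{\left(P,Q \right)} = Q - 1 = -1 + Q$)
$\frac{1}{w{\left(-82,47 \right)}} = \frac{1}{-1 + 47} = \frac{1}{46}$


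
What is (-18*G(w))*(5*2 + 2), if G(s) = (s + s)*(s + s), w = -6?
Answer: -31104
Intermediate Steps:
G(s) = 4*s² (G(s) = (2*s)*(2*s) = 4*s²)
(-18*G(w))*(5*2 + 2) = (-72*(-6)²)*(5*2 + 2) = (-72*36)*(10 + 2) = -18*144*12 = -2592*12 = -31104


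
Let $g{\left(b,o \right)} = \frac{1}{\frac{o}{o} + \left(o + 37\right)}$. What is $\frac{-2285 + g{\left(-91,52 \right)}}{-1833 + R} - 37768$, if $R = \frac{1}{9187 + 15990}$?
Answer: $- \frac{156862306867927}{4153449600} \approx -37767.0$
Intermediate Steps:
$R = \frac{1}{25177} \approx 3.9719 \cdot 10^{-5}$
$g{\left(b,o \right)} = \frac{1}{38 + o}$ ($g{\left(b,o \right)} = \frac{1}{1 + \left(37 + o\right)} = \frac{1}{38 + o}$)
$\frac{-2285 + g{\left(-91,52 \right)}}{-1833 + R} - 37768 = \frac{-2285 + \frac{1}{38 + 52}}{-1833 + \frac{1}{25177}} - 37768 = \frac{-2285 + \frac{1}{90}}{- \frac{46149440}{25177}} - 37768 = \left(-2285 + \frac{1}{90}\right) \left(- \frac{25177}{46149440}\right) - 37768 = \left(- \frac{205649}{90}\right) \left(- \frac{25177}{46149440}\right) - 37768 = \frac{5177624873}{4153449600} - 37768 = - \frac{156862306867927}{4153449600}$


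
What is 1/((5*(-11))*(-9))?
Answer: 1/495 ≈ 0.0020202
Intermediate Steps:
1/((5*(-11))*(-9)) = 1/(-55*(-9)) = 1/495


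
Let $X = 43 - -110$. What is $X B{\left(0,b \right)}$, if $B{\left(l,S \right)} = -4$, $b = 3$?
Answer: $-612$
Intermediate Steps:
$X = 153$ ($X = 43 + 110 = 153$)
$X B{\left(0,b \right)} = 153 \left(-4\right) = -612$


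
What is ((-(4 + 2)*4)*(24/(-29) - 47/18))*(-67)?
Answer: -481060/87 ≈ -5529.4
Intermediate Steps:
((-(4 + 2)*4)*(24/(-29) - 47/18))*(-67) = ((-6*4)*(24*(-1/29) - 47*1/18))*(-67) = ((-1*24)*(-24/29 - 47/18))*(-67) = -24*(-1795/522)*(-67) = (7180/87)*(-67) = -481060/87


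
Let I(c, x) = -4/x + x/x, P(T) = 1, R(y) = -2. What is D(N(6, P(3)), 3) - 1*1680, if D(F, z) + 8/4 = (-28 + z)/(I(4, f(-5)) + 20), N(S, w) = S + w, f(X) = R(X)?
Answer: -38711/23 ≈ -1683.1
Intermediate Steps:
f(X) = -2
I(c, x) = 1 - 4/x (I(c, x) = -4/x + 1 = 1 - 4/x)
D(F, z) = -74/23 + z/23 (D(F, z) = -2 + (-28 + z)/((-4 - 2)/(-2) + 20) = -2 + (-28 + z)/(-½*(-6) + 20) = -2 + (-28 + z)/(3 + 20) = -2 + (-28 + z)/23 = -2 + (-28 + z)*(1/23) = -2 + (-28/23 + z/23) = -74/23 + z/23)
D(N(6, P(3)), 3) - 1*1680 = (-74/23 + (1/23)*3) - 1*1680 = (-74/23 + 3/23) - 1680 = -71/23 - 1680 = -38711/23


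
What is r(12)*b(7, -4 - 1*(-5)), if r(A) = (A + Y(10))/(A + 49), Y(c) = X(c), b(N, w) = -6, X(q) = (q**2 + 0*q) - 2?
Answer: -660/61 ≈ -10.820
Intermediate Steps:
X(q) = -2 + q**2 (X(q) = (q**2 + 0) - 2 = q**2 - 2 = -2 + q**2)
Y(c) = -2 + c**2
r(A) = (98 + A)/(49 + A) (r(A) = (A + (-2 + 10**2))/(A + 49) = (A + (-2 + 100))/(49 + A) = (A + 98)/(49 + A) = (98 + A)/(49 + A))
r(12)*b(7, -4 - 1*(-5)) = ((98 + 12)/(49 + 12))*(-6) = (110/61)*(-6) = -660/61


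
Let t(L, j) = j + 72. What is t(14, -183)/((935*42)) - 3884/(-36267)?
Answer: 642853/6165390 ≈ 0.10427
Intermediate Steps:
t(L, j) = 72 + j
t(14, -183)/((935*42)) - 3884/(-36267) = (72 - 183)/((935*42)) - 3884/(-36267) = -111/39270 - 3884*(-1/36267) = -111*1/39270 + 3884/36267 = -37/13090 + 3884/36267 = 642853/6165390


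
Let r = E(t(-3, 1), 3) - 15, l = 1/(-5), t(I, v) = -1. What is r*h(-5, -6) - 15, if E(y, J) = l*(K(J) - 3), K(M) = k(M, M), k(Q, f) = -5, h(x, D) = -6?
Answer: 327/5 ≈ 65.400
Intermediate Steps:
l = -⅕ (l = 1*(-⅕) = -⅕ ≈ -0.20000)
K(M) = -5
E(y, J) = 8/5 (E(y, J) = -(-5 - 3)/5 = -⅕*(-8) = 8/5)
r = -67/5 (r = 8/5 - 15 = -67/5 ≈ -13.400)
r*h(-5, -6) - 15 = -67/5*(-6) - 15 = 402/5 - 15 = 327/5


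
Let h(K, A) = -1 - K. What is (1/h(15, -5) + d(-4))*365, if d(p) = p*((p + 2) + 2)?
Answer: -365/16 ≈ -22.813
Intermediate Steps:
d(p) = p*(4 + p) (d(p) = p*((2 + p) + 2) = p*(4 + p))
(1/h(15, -5) + d(-4))*365 = (1/(-1 - 1*15) - 4*(4 - 4))*365 = (1/(-1 - 15) - 4*0)*365 = (1/(-16) + 0)*365 = (-1/16 + 0)*365 = -1/16*365 = -365/16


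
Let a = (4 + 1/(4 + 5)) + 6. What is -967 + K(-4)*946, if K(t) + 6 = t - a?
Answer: -179929/9 ≈ -19992.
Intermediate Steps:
a = 91/9 (a = (4 + 1/9) + 6 = (4 + ⅑) + 6 = 37/9 + 6 = 91/9 ≈ 10.111)
K(t) = -145/9 + t (K(t) = -6 + (t - 1*91/9) = -6 + (t - 91/9) = -6 + (-91/9 + t) = -145/9 + t)
-967 + K(-4)*946 = -967 + (-145/9 - 4)*946 = -967 - 181/9*946 = -967 - 171226/9 = -179929/9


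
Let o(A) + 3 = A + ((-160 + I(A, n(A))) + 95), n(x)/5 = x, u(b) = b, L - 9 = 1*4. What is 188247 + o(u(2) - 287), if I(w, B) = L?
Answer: 187907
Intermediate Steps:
L = 13 (L = 9 + 1*4 = 9 + 4 = 13)
n(x) = 5*x
I(w, B) = 13
o(A) = -55 + A (o(A) = -3 + (A + ((-160 + 13) + 95)) = -3 + (A + (-147 + 95)) = -3 + (A - 52) = -3 + (-52 + A) = -55 + A)
188247 + o(u(2) - 287) = 188247 + (-55 + (2 - 287)) = 188247 + (-55 - 285) = 188247 - 340 = 187907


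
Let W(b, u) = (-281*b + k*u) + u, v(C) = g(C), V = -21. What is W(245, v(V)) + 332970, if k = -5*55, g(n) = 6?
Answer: 262481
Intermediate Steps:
k = -275
v(C) = 6
W(b, u) = -281*b - 274*u (W(b, u) = (-281*b - 275*u) + u = -281*b - 274*u)
W(245, v(V)) + 332970 = (-281*245 - 274*6) + 332970 = (-68845 - 1644) + 332970 = -70489 + 332970 = 262481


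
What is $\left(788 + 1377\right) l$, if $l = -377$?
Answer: $-816205$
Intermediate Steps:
$\left(788 + 1377\right) l = \left(788 + 1377\right) \left(-377\right) = 2165 \left(-377\right) = -816205$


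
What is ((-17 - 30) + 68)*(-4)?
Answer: -84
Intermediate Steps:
((-17 - 30) + 68)*(-4) = (-47 + 68)*(-4) = 21*(-4) = -84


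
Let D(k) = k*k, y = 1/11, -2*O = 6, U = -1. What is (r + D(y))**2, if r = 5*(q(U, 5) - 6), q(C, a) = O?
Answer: 29637136/14641 ≈ 2024.3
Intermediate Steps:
O = -3 (O = -1/2*6 = -3)
q(C, a) = -3
y = 1/11 ≈ 0.090909
D(k) = k**2
r = -45 (r = 5*(-3 - 6) = 5*(-9) = -45)
(r + D(y))**2 = (-45 + (1/11)**2)**2 = (-45 + 1/121)**2 = (-5444/121)**2 = 29637136/14641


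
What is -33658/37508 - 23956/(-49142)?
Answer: -188869947/460804534 ≈ -0.40987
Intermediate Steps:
-33658/37508 - 23956/(-49142) = -33658*1/37508 - 23956*(-1/49142) = -16829/18754 + 11978/24571 = -188869947/460804534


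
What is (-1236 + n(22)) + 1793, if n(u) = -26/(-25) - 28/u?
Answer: 153111/275 ≈ 556.77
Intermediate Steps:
n(u) = 26/25 - 28/u (n(u) = -26*(-1/25) - 28/u = 26/25 - 28/u)
(-1236 + n(22)) + 1793 = (-1236 + (26/25 - 28/22)) + 1793 = (-1236 + (26/25 - 28*1/22)) + 1793 = (-1236 + (26/25 - 14/11)) + 1793 = (-1236 - 64/275) + 1793 = -339964/275 + 1793 = 153111/275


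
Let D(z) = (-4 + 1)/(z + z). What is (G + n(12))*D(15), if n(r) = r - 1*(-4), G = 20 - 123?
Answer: 87/10 ≈ 8.7000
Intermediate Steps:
D(z) = -3/(2*z) (D(z) = -3*1/(2*z) = -3/(2*z))
G = -103
n(r) = 4 + r (n(r) = r + 4 = 4 + r)
(G + n(12))*D(15) = (-103 + (4 + 12))*(-3/2/15) = (-103 + 16)*(-3/2*1/15) = -87*(-⅒) = 87/10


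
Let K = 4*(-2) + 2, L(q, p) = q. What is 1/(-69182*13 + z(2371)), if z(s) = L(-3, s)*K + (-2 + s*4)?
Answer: -1/889866 ≈ -1.1238e-6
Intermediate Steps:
K = -6 (K = -8 + 2 = -6)
z(s) = 16 + 4*s (z(s) = -3*(-6) + (-2 + s*4) = 18 + (-2 + 4*s) = 16 + 4*s)
1/(-69182*13 + z(2371)) = 1/(-69182*13 + (16 + 4*2371)) = 1/(-899366 + (16 + 9484)) = 1/(-899366 + 9500) = 1/(-889866) = -1/889866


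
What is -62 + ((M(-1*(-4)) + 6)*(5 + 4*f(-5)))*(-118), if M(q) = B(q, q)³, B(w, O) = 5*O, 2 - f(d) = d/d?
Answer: -8502434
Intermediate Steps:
f(d) = 1 (f(d) = 2 - d/d = 2 - 1*1 = 2 - 1 = 1)
M(q) = 125*q³ (M(q) = (5*q)³ = 125*q³)
-62 + ((M(-1*(-4)) + 6)*(5 + 4*f(-5)))*(-118) = -62 + ((125*(-1*(-4))³ + 6)*(5 + 4*1))*(-118) = -62 + ((125*4³ + 6)*(5 + 4))*(-118) = -62 + ((125*64 + 6)*9)*(-118) = -62 + ((8000 + 6)*9)*(-118) = -62 + (8006*9)*(-118) = -62 + 72054*(-118) = -62 - 8502372 = -8502434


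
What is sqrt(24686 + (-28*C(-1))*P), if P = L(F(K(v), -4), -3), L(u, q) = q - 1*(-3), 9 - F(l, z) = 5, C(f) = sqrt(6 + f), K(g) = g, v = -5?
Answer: sqrt(24686) ≈ 157.12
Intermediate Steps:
F(l, z) = 4 (F(l, z) = 9 - 1*5 = 9 - 5 = 4)
L(u, q) = 3 + q (L(u, q) = q + 3 = 3 + q)
P = 0 (P = 3 - 3 = 0)
sqrt(24686 + (-28*C(-1))*P) = sqrt(24686 - 28*sqrt(6 - 1)*0) = sqrt(24686 - 28*sqrt(5)*0) = sqrt(24686 + 0) = sqrt(24686)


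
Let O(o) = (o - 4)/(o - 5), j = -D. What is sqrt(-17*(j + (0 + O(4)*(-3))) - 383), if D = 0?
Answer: I*sqrt(383) ≈ 19.57*I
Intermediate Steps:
j = 0 (j = -1*0 = 0)
O(o) = (-4 + o)/(-5 + o)
sqrt(-17*(j + (0 + O(4)*(-3))) - 383) = sqrt(-17*(0 + (0 + ((-4 + 4)/(-5 + 4))*(-3))) - 383) = sqrt(-17*(0 + (0 + (0/(-1))*(-3))) - 383) = sqrt(-17*(0 + (0 - 1*0*(-3))) - 383) = sqrt(-17*(0 + (0 + 0*(-3))) - 383) = sqrt(-17*(0 + (0 + 0)) - 383) = sqrt(-17*(0 + 0) - 383) = sqrt(-17*0 - 383) = sqrt(0 - 383) = sqrt(-383) = I*sqrt(383)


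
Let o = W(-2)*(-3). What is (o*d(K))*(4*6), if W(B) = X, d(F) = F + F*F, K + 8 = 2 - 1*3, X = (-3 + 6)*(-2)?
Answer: 31104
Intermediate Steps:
X = -6 (X = 3*(-2) = -6)
K = -9 (K = -8 + (2 - 1*3) = -8 + (2 - 3) = -8 - 1 = -9)
d(F) = F + F**2
W(B) = -6
o = 18 (o = -6*(-3) = 18)
(o*d(K))*(4*6) = (18*(-9*(1 - 9)))*(4*6) = (18*(-9*(-8)))*24 = (18*72)*24 = 1296*24 = 31104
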